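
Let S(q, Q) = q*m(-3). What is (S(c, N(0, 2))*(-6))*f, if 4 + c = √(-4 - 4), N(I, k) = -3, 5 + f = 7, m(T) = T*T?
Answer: 432 - 216*I*√2 ≈ 432.0 - 305.47*I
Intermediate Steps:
m(T) = T²
f = 2 (f = -5 + 7 = 2)
c = -4 + 2*I*√2 (c = -4 + √(-4 - 4) = -4 + √(-8) = -4 + 2*I*√2 ≈ -4.0 + 2.8284*I)
S(q, Q) = 9*q (S(q, Q) = q*(-3)² = q*9 = 9*q)
(S(c, N(0, 2))*(-6))*f = ((9*(-4 + 2*I*√2))*(-6))*2 = ((-36 + 18*I*√2)*(-6))*2 = (216 - 108*I*√2)*2 = 432 - 216*I*√2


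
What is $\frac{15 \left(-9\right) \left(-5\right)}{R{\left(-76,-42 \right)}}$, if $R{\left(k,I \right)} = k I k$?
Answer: $- \frac{225}{80864} \approx -0.0027824$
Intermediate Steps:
$R{\left(k,I \right)} = I k^{2}$ ($R{\left(k,I \right)} = I k k = I k^{2}$)
$\frac{15 \left(-9\right) \left(-5\right)}{R{\left(-76,-42 \right)}} = \frac{15 \left(-9\right) \left(-5\right)}{\left(-42\right) \left(-76\right)^{2}} = \frac{\left(-135\right) \left(-5\right)}{\left(-42\right) 5776} = \frac{675}{-242592} = 675 \left(- \frac{1}{242592}\right) = - \frac{225}{80864}$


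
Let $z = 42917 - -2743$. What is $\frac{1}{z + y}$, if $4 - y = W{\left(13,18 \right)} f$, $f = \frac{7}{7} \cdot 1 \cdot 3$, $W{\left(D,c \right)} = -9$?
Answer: $\frac{1}{45691} \approx 2.1886 \cdot 10^{-5}$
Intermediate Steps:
$f = 3$ ($f = 7 \cdot \frac{1}{7} \cdot 1 \cdot 3 = 1 \cdot 1 \cdot 3 = 1 \cdot 3 = 3$)
$z = 45660$ ($z = 42917 + 2743 = 45660$)
$y = 31$ ($y = 4 - \left(-9\right) 3 = 4 - -27 = 4 + 27 = 31$)
$\frac{1}{z + y} = \frac{1}{45660 + 31} = \frac{1}{45691}$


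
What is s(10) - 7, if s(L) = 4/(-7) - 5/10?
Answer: -113/14 ≈ -8.0714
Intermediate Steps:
s(L) = -15/14 (s(L) = 4*(-1/7) - 5*1/10 = -4/7 - 1/2 = -15/14)
s(10) - 7 = -15/14 - 7 = -113/14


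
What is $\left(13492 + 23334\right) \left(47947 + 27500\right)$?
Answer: $2778411222$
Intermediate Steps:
$\left(13492 + 23334\right) \left(47947 + 27500\right) = 36826 \cdot 75447 = 2778411222$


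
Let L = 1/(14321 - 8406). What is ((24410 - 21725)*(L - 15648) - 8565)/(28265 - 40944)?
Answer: 49713734898/14999257 ≈ 3314.4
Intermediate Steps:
L = 1/5915 ≈ 0.00016906
((24410 - 21725)*(L - 15648) - 8565)/(28265 - 40944) = ((24410 - 21725)*(1/5915 - 15648) - 8565)/(28265 - 40944) = (2685*(-92557919/5915) - 8565)/(-12679) = (-49703602503/1183 - 8565)*(-1/12679) = -49713734898/1183*(-1/12679) = 49713734898/14999257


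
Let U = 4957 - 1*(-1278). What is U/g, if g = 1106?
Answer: 6235/1106 ≈ 5.6374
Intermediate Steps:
U = 6235 (U = 4957 + 1278 = 6235)
U/g = 6235/1106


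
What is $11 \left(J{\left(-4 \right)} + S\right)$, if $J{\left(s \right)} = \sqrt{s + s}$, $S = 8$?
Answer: $88 + 22 i \sqrt{2} \approx 88.0 + 31.113 i$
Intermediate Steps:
$J{\left(s \right)} = \sqrt{2} \sqrt{s}$ ($J{\left(s \right)} = \sqrt{2 s} = \sqrt{2} \sqrt{s}$)
$11 \left(J{\left(-4 \right)} + S\right) = 11 \left(\sqrt{2} \sqrt{-4} + 8\right) = 11 \left(\sqrt{2} \cdot 2 i + 8\right) = 11 \left(2 i \sqrt{2} + 8\right) = 11 \left(8 + 2 i \sqrt{2}\right) = 88 + 22 i \sqrt{2}$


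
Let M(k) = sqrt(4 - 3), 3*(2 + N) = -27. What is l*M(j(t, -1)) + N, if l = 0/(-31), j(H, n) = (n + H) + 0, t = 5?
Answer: -11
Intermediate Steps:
N = -11 (N = -2 + (1/3)*(-27) = -2 - 9 = -11)
j(H, n) = H + n (j(H, n) = (H + n) + 0 = H + n)
l = 0 (l = 0*(-1/31) = 0)
M(k) = 1 (M(k) = sqrt(1) = 1)
l*M(j(t, -1)) + N = 0*1 - 11 = 0 - 11 = -11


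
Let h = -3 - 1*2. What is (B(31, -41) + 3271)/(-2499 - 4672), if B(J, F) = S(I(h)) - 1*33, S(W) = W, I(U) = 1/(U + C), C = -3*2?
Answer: -35617/78881 ≈ -0.45153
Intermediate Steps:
C = -6
h = -5 (h = -3 - 2 = -5)
I(U) = 1/(-6 + U) (I(U) = 1/(U - 6) = 1/(-6 + U))
B(J, F) = -364/11 (B(J, F) = 1/(-6 - 5) - 1*33 = 1/(-11) - 33 = -1/11 - 33 = -364/11)
(B(31, -41) + 3271)/(-2499 - 4672) = (-364/11 + 3271)/(-2499 - 4672) = (35617/11)/(-7171) = (35617/11)*(-1/7171) = -35617/78881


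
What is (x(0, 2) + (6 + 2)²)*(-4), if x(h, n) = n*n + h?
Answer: -272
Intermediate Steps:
x(h, n) = h + n² (x(h, n) = n² + h = h + n²)
(x(0, 2) + (6 + 2)²)*(-4) = ((0 + 2²) + (6 + 2)²)*(-4) = ((0 + 4) + 8²)*(-4) = (4 + 64)*(-4) = 68*(-4) = -272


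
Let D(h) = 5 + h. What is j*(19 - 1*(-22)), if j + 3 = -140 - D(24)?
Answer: -7052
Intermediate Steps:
j = -172 (j = -3 + (-140 - (5 + 24)) = -3 + (-140 - 1*29) = -3 + (-140 - 29) = -3 - 169 = -172)
j*(19 - 1*(-22)) = -172*(19 - 1*(-22)) = -172*(19 + 22) = -172*41 = -7052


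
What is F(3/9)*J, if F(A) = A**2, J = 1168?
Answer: 1168/9 ≈ 129.78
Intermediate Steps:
F(3/9)*J = (3/9)**2*1168 = (3*(1/9))**2*1168 = (1/3)**2*1168 = (1/9)*1168 = 1168/9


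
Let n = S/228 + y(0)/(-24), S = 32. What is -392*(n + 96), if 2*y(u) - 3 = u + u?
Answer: -4293527/114 ≈ -37663.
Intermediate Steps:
y(u) = 3/2 + u (y(u) = 3/2 + (u + u)/2 = 3/2 + (2*u)/2 = 3/2 + u)
n = 71/912 (n = 32/228 + (3/2 + 0)/(-24) = 32*(1/228) + (3/2)*(-1/24) = 8/57 - 1/16 = 71/912 ≈ 0.077851)
-392*(n + 96) = -392*(71/912 + 96) = -392*87623/912 = -4293527/114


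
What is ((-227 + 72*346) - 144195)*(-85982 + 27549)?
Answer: 6983327830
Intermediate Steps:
((-227 + 72*346) - 144195)*(-85982 + 27549) = ((-227 + 24912) - 144195)*(-58433) = (24685 - 144195)*(-58433) = -119510*(-58433) = 6983327830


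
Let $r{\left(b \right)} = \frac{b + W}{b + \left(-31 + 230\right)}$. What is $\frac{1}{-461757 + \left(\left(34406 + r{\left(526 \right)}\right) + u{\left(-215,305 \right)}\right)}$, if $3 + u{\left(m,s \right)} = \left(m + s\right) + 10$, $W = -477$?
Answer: $- \frac{725}{309759101} \approx -2.3405 \cdot 10^{-6}$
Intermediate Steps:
$r{\left(b \right)} = \frac{-477 + b}{199 + b}$ ($r{\left(b \right)} = \frac{b - 477}{b + \left(-31 + 230\right)} = \frac{-477 + b}{b + 199} = \frac{-477 + b}{199 + b}$)
$u{\left(m,s \right)} = 7 + m + s$ ($u{\left(m,s \right)} = -3 + \left(\left(m + s\right) + 10\right) = -3 + \left(10 + m + s\right) = 7 + m + s$)
$\frac{1}{-461757 + \left(\left(34406 + r{\left(526 \right)}\right) + u{\left(-215,305 \right)}\right)} = \frac{1}{-461757 + \left(\left(34406 + \frac{-477 + 526}{199 + 526}\right) + \left(7 - 215 + 305\right)\right)} = \frac{1}{-461757 + \left(\left(34406 + \frac{1}{725} \cdot 49\right) + 97\right)} = \frac{1}{-461757 + \left(\left(34406 + \frac{49}{725}\right) + 97\right)} = \frac{1}{-461757 + \left(\frac{24944399}{725} + 97\right)} = \frac{1}{-461757 + \frac{25014724}{725}} = \frac{1}{- \frac{309759101}{725}} = - \frac{725}{309759101}$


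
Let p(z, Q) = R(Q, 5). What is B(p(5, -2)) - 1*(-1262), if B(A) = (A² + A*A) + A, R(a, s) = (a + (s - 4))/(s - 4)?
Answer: 1263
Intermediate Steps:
R(a, s) = (-4 + a + s)/(-4 + s) (R(a, s) = (a + (-4 + s))/(-4 + s) = (-4 + a + s)/(-4 + s))
p(z, Q) = 1 + Q (p(z, Q) = (-4 + Q + 5)/(-4 + 5) = (1 + Q)/1 = 1*(1 + Q) = 1 + Q)
B(A) = A + 2*A² (B(A) = (A² + A²) + A = 2*A² + A = A + 2*A²)
B(p(5, -2)) - 1*(-1262) = (1 - 2)*(1 + 2*(1 - 2)) - 1*(-1262) = -(1 + 2*(-1)) + 1262 = -(1 - 2) + 1262 = -1*(-1) + 1262 = 1 + 1262 = 1263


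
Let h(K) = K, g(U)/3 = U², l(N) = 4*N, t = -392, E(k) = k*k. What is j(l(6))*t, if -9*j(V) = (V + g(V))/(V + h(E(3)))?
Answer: 228928/99 ≈ 2312.4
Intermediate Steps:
E(k) = k²
g(U) = 3*U²
j(V) = -(V + 3*V²)/(9*(9 + V)) (j(V) = -(V + 3*V²)/(9*(V + 3²)) = -(V + 3*V²)/(9*(V + 9)) = -(V + 3*V²)/(9*(9 + V)))
j(l(6))*t = ((4*6)*(-1 - 12*6)/(9*(9 + 4*6)))*(-392) = ((⅑)*24*(-1 - 3*24)/(9 + 24))*(-392) = ((⅑)*24*(-1 - 72)/33)*(-392) = ((⅑)*24*(1/33)*(-73))*(-392) = -584/99*(-392) = 228928/99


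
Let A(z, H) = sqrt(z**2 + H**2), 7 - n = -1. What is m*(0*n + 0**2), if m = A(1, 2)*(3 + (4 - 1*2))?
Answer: 0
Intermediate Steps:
n = 8 (n = 7 - 1*(-1) = 7 + 1 = 8)
A(z, H) = sqrt(H**2 + z**2)
m = 5*sqrt(5) (m = sqrt(2**2 + 1**2)*(3 + (4 - 1*2)) = sqrt(4 + 1)*(3 + (4 - 2)) = sqrt(5)*(3 + 2) = sqrt(5)*5 = 5*sqrt(5) ≈ 11.180)
m*(0*n + 0**2) = (5*sqrt(5))*(0*8 + 0**2) = (5*sqrt(5))*(0 + 0) = (5*sqrt(5))*0 = 0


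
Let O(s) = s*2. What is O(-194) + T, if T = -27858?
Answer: -28246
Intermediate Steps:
O(s) = 2*s
O(-194) + T = 2*(-194) - 27858 = -388 - 27858 = -28246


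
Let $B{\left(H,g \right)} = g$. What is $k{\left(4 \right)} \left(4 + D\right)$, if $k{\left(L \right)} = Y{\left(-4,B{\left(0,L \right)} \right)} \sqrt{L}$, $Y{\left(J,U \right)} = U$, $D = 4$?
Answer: $64$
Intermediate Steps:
$k{\left(L \right)} = L^{\frac{3}{2}}$ ($k{\left(L \right)} = L \sqrt{L} = L^{\frac{3}{2}}$)
$k{\left(4 \right)} \left(4 + D\right) = 4^{\frac{3}{2}} \left(4 + 4\right) = 8 \cdot 8 = 64$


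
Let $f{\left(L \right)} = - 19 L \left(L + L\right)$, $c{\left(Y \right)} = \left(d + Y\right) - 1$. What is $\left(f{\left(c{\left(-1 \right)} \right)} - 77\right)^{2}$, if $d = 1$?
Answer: $13225$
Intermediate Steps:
$c{\left(Y \right)} = Y$ ($c{\left(Y \right)} = \left(1 + Y\right) - 1 = Y$)
$f{\left(L \right)} = - 38 L^{2}$ ($f{\left(L \right)} = - 19 L 2 L = - 38 L^{2}$)
$\left(f{\left(c{\left(-1 \right)} \right)} - 77\right)^{2} = \left(- 38 \left(-1\right)^{2} - 77\right)^{2} = \left(\left(-38\right) 1 - 77\right)^{2} = \left(-38 - 77\right)^{2} = \left(-115\right)^{2} = 13225$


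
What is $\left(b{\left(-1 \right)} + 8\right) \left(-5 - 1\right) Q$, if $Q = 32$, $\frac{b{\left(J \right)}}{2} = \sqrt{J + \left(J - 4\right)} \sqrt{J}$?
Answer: $-1536 + 384 \sqrt{6} \approx -595.4$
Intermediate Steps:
$b{\left(J \right)} = 2 \sqrt{J} \sqrt{-4 + 2 J}$ ($b{\left(J \right)} = 2 \sqrt{J + \left(J - 4\right)} \sqrt{J} = 2 \sqrt{J + \left(-4 + J\right)} \sqrt{J} = 2 \sqrt{-4 + 2 J} \sqrt{J} = 2 \sqrt{J} \sqrt{-4 + 2 J}$)
$\left(b{\left(-1 \right)} + 8\right) \left(-5 - 1\right) Q = \left(2 \sqrt{2} \sqrt{-1} \sqrt{-2 - 1} + 8\right) \left(-5 - 1\right) 32 = \left(2 \sqrt{2} i \sqrt{-3} + 8\right) \left(-6\right) 32 = \left(2 \sqrt{2} i i \sqrt{3} + 8\right) \left(-6\right) 32 = \left(- 2 \sqrt{6} + 8\right) \left(-6\right) 32 = \left(8 - 2 \sqrt{6}\right) \left(-6\right) 32 = \left(-48 + 12 \sqrt{6}\right) 32 = -1536 + 384 \sqrt{6}$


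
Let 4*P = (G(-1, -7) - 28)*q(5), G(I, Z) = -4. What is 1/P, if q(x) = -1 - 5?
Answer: 1/48 ≈ 0.020833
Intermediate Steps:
q(x) = -6
P = 48 (P = ((-4 - 28)*(-6))/4 = (-32*(-6))/4 = (¼)*192 = 48)
1/P = 1/48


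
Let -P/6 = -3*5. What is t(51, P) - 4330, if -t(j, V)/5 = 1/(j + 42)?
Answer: -402695/93 ≈ -4330.1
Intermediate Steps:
P = 90 (P = -(-18)*5 = -6*(-15) = 90)
t(j, V) = -5/(42 + j) (t(j, V) = -5/(j + 42) = -5/(42 + j))
t(51, P) - 4330 = -5/(42 + 51) - 4330 = -5/93 - 4330 = -402695/93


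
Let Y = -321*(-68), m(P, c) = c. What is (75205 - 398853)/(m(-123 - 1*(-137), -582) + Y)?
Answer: -161824/10623 ≈ -15.233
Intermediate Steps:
Y = 21828
(75205 - 398853)/(m(-123 - 1*(-137), -582) + Y) = (75205 - 398853)/(-582 + 21828) = -323648/21246 = -323648*1/21246 = -161824/10623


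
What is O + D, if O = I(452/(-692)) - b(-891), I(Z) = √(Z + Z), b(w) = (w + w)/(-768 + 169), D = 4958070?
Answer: 2969882148/599 + I*√39098/173 ≈ 4.9581e+6 + 1.143*I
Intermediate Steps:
b(w) = -2*w/599 (b(w) = (2*w)/(-599) = (2*w)*(-1/599) = -2*w/599)
I(Z) = √2*√Z (I(Z) = √(2*Z) = √2*√Z)
O = -1782/599 + I*√39098/173 (O = √2*√(452/(-692)) - (-2)*(-891)/599 = √2*√(452*(-1/692)) - 1*1782/599 = √2*√(-113/173) - 1782/599 = √2*(I*√19549/173) - 1782/599 = I*√39098/173 - 1782/599 = -1782/599 + I*√39098/173 ≈ -2.975 + 1.143*I)
O + D = (-1782/599 + I*√39098/173) + 4958070 = 2969882148/599 + I*√39098/173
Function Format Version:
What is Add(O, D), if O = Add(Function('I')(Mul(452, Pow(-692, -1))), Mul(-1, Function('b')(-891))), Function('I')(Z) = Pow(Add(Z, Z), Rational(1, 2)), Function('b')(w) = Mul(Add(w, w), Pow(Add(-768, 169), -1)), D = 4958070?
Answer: Add(Rational(2969882148, 599), Mul(Rational(1, 173), I, Pow(39098, Rational(1, 2)))) ≈ Add(4.9581e+6, Mul(1.1430, I))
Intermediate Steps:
Function('b')(w) = Mul(Rational(-2, 599), w) (Function('b')(w) = Mul(Mul(2, w), Pow(-599, -1)) = Mul(Mul(2, w), Rational(-1, 599)) = Mul(Rational(-2, 599), w))
Function('I')(Z) = Mul(Pow(2, Rational(1, 2)), Pow(Z, Rational(1, 2))) (Function('I')(Z) = Pow(Mul(2, Z), Rational(1, 2)) = Mul(Pow(2, Rational(1, 2)), Pow(Z, Rational(1, 2))))
O = Add(Rational(-1782, 599), Mul(Rational(1, 173), I, Pow(39098, Rational(1, 2)))) (O = Add(Mul(Pow(2, Rational(1, 2)), Pow(Mul(452, Pow(-692, -1)), Rational(1, 2))), Mul(-1, Mul(Rational(-2, 599), -891))) = Add(Mul(Pow(2, Rational(1, 2)), Pow(Mul(452, Rational(-1, 692)), Rational(1, 2))), Mul(-1, Rational(1782, 599))) = Add(Mul(Pow(2, Rational(1, 2)), Pow(Rational(-113, 173), Rational(1, 2))), Rational(-1782, 599)) = Add(Mul(Pow(2, Rational(1, 2)), Mul(Rational(1, 173), I, Pow(19549, Rational(1, 2)))), Rational(-1782, 599)) = Add(Mul(Rational(1, 173), I, Pow(39098, Rational(1, 2))), Rational(-1782, 599)) = Add(Rational(-1782, 599), Mul(Rational(1, 173), I, Pow(39098, Rational(1, 2)))) ≈ Add(-2.9750, Mul(1.1430, I)))
Add(O, D) = Add(Add(Rational(-1782, 599), Mul(Rational(1, 173), I, Pow(39098, Rational(1, 2)))), 4958070) = Add(Rational(2969882148, 599), Mul(Rational(1, 173), I, Pow(39098, Rational(1, 2))))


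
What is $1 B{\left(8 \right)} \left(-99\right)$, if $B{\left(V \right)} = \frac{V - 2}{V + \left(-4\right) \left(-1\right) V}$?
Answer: $- \frac{297}{20} \approx -14.85$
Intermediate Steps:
$B{\left(V \right)} = \frac{-2 + V}{5 V}$ ($B{\left(V \right)} = \frac{-2 + V}{V + 4 V} = \frac{-2 + V}{5 V}$)
$1 B{\left(8 \right)} \left(-99\right) = 1 \frac{-2 + 8}{5 \cdot 8} \left(-99\right) = 1 \cdot \frac{1}{5} \cdot \frac{1}{8} \cdot 6 \left(-99\right) = 1 \cdot \frac{3}{20} \left(-99\right) = \frac{3}{20} \left(-99\right) = - \frac{297}{20}$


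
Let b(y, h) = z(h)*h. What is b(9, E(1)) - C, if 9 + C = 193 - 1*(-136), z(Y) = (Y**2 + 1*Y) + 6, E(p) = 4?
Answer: -216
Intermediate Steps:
z(Y) = 6 + Y + Y**2 (z(Y) = (Y**2 + Y) + 6 = (Y + Y**2) + 6 = 6 + Y + Y**2)
b(y, h) = h*(6 + h + h**2) (b(y, h) = (6 + h + h**2)*h = h*(6 + h + h**2))
C = 320 (C = -9 + (193 - 1*(-136)) = -9 + (193 + 136) = -9 + 329 = 320)
b(9, E(1)) - C = 4*(6 + 4 + 4**2) - 1*320 = 4*(6 + 4 + 16) - 320 = 4*26 - 320 = 104 - 320 = -216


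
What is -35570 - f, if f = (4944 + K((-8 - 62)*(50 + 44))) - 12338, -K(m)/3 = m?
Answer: -47916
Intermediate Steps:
K(m) = -3*m
f = 12346 (f = (4944 - 3*(-8 - 62)*(50 + 44)) - 12338 = (4944 - (-210)*94) - 12338 = (4944 - 3*(-6580)) - 12338 = (4944 + 19740) - 12338 = 24684 - 12338 = 12346)
-35570 - f = -35570 - 1*12346 = -35570 - 12346 = -47916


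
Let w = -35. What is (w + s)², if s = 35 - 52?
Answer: 2704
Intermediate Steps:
s = -17
(w + s)² = (-35 - 17)² = (-52)² = 2704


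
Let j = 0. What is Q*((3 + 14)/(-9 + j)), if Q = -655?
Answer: 11135/9 ≈ 1237.2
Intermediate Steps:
Q*((3 + 14)/(-9 + j)) = -655*(3 + 14)/(-9 + 0) = -11135/(-9) = -11135*(-1)/9 = -655*(-17/9) = 11135/9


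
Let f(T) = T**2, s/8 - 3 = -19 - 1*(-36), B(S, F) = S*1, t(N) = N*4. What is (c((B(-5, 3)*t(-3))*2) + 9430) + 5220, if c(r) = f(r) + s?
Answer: 29210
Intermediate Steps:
t(N) = 4*N
B(S, F) = S
s = 160 (s = 24 + 8*(-19 - 1*(-36)) = 24 + 8*(-19 + 36) = 24 + 8*17 = 24 + 136 = 160)
c(r) = 160 + r**2 (c(r) = r**2 + 160 = 160 + r**2)
(c((B(-5, 3)*t(-3))*2) + 9430) + 5220 = ((160 + (-20*(-3)*2)**2) + 9430) + 5220 = ((160 + (-5*(-12)*2)**2) + 9430) + 5220 = ((160 + (60*2)**2) + 9430) + 5220 = ((160 + 120**2) + 9430) + 5220 = ((160 + 14400) + 9430) + 5220 = (14560 + 9430) + 5220 = 23990 + 5220 = 29210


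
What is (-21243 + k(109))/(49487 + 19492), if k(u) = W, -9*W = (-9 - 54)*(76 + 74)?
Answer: -6731/22993 ≈ -0.29274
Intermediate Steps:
W = 1050 (W = -(-9 - 54)*(76 + 74)/9 = -(-7)*150 = -1/9*(-9450) = 1050)
k(u) = 1050
(-21243 + k(109))/(49487 + 19492) = (-21243 + 1050)/(49487 + 19492) = -20193/68979 = -20193*1/68979 = -6731/22993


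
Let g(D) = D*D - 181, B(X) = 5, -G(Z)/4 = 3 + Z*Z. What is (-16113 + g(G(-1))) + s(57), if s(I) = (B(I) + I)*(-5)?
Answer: -16348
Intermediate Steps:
G(Z) = -12 - 4*Z² (G(Z) = -4*(3 + Z*Z) = -4*(3 + Z²) = -12 - 4*Z²)
g(D) = -181 + D² (g(D) = D² - 181 = -181 + D²)
s(I) = -25 - 5*I (s(I) = (5 + I)*(-5) = -25 - 5*I)
(-16113 + g(G(-1))) + s(57) = (-16113 + (-181 + (-12 - 4*(-1)²)²)) + (-25 - 5*57) = (-16113 + (-181 + (-12 - 4*1)²)) + (-25 - 285) = (-16113 + (-181 + (-12 - 4)²)) - 310 = (-16113 + (-181 + (-16)²)) - 310 = (-16113 + (-181 + 256)) - 310 = (-16113 + 75) - 310 = -16038 - 310 = -16348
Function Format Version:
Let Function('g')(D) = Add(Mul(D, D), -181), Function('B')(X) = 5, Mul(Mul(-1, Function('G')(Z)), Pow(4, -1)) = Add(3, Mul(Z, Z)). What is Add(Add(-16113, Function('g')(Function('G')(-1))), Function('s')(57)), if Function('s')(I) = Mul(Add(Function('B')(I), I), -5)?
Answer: -16348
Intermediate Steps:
Function('G')(Z) = Add(-12, Mul(-4, Pow(Z, 2))) (Function('G')(Z) = Mul(-4, Add(3, Mul(Z, Z))) = Mul(-4, Add(3, Pow(Z, 2))) = Add(-12, Mul(-4, Pow(Z, 2))))
Function('g')(D) = Add(-181, Pow(D, 2)) (Function('g')(D) = Add(Pow(D, 2), -181) = Add(-181, Pow(D, 2)))
Function('s')(I) = Add(-25, Mul(-5, I)) (Function('s')(I) = Mul(Add(5, I), -5) = Add(-25, Mul(-5, I)))
Add(Add(-16113, Function('g')(Function('G')(-1))), Function('s')(57)) = Add(Add(-16113, Add(-181, Pow(Add(-12, Mul(-4, Pow(-1, 2))), 2))), Add(-25, Mul(-5, 57))) = Add(Add(-16113, Add(-181, Pow(Add(-12, Mul(-4, 1)), 2))), Add(-25, -285)) = Add(Add(-16113, Add(-181, Pow(Add(-12, -4), 2))), -310) = Add(Add(-16113, Add(-181, Pow(-16, 2))), -310) = Add(Add(-16113, Add(-181, 256)), -310) = Add(Add(-16113, 75), -310) = Add(-16038, -310) = -16348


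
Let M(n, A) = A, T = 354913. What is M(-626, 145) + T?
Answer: 355058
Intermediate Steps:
M(-626, 145) + T = 145 + 354913 = 355058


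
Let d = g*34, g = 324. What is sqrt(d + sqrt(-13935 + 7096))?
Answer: sqrt(11016 + I*sqrt(6839)) ≈ 104.96 + 0.394*I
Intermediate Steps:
d = 11016 (d = 324*34 = 11016)
sqrt(d + sqrt(-13935 + 7096)) = sqrt(11016 + sqrt(-13935 + 7096)) = sqrt(11016 + sqrt(-6839)) = sqrt(11016 + I*sqrt(6839))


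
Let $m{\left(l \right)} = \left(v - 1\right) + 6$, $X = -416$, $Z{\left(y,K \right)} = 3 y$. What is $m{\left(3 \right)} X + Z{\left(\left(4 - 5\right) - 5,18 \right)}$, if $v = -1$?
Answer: $-1682$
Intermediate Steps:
$m{\left(l \right)} = 4$ ($m{\left(l \right)} = \left(-1 - 1\right) + 6 = -2 + 6 = 4$)
$m{\left(3 \right)} X + Z{\left(\left(4 - 5\right) - 5,18 \right)} = 4 \left(-416\right) + 3 \left(\left(4 - 5\right) - 5\right) = -1664 + 3 \left(-1 - 5\right) = -1664 + 3 \left(-6\right) = -1664 - 18 = -1682$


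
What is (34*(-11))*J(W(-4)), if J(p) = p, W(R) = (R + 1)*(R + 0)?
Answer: -4488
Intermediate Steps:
W(R) = R*(1 + R) (W(R) = (1 + R)*R = R*(1 + R))
(34*(-11))*J(W(-4)) = (34*(-11))*(-4*(1 - 4)) = -(-1496)*(-3) = -374*12 = -4488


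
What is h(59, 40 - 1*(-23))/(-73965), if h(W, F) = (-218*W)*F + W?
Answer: 810247/73965 ≈ 10.954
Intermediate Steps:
h(W, F) = W - 218*F*W (h(W, F) = -218*F*W + W = W - 218*F*W)
h(59, 40 - 1*(-23))/(-73965) = (59*(1 - 218*(40 - 1*(-23))))/(-73965) = (59*(1 - 218*(40 + 23)))*(-1/73965) = (59*(1 - 218*63))*(-1/73965) = (59*(1 - 13734))*(-1/73965) = (59*(-13733))*(-1/73965) = -810247*(-1/73965) = 810247/73965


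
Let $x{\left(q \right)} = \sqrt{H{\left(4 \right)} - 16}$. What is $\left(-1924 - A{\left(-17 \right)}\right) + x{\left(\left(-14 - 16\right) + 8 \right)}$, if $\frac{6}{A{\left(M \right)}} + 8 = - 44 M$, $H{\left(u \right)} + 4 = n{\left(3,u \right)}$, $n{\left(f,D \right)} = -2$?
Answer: $- \frac{711883}{370} + i \sqrt{22} \approx -1924.0 + 4.6904 i$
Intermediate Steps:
$H{\left(u \right)} = -6$ ($H{\left(u \right)} = -4 - 2 = -6$)
$A{\left(M \right)} = \frac{6}{-8 - 44 M}$
$x{\left(q \right)} = i \sqrt{22}$ ($x{\left(q \right)} = \sqrt{-6 - 16} = \sqrt{-22} = i \sqrt{22}$)
$\left(-1924 - A{\left(-17 \right)}\right) + x{\left(\left(-14 - 16\right) + 8 \right)} = \left(-1924 - - \frac{3}{4 + 22 \left(-17\right)}\right) + i \sqrt{22} = \left(-1924 - - \frac{3}{4 - 374}\right) + i \sqrt{22} = \left(-1924 - - \frac{3}{-370}\right) + i \sqrt{22} = \left(-1924 - \left(-3\right) \left(- \frac{1}{370}\right)\right) + i \sqrt{22} = \left(-1924 - \frac{3}{370}\right) + i \sqrt{22} = - \frac{711883}{370} + i \sqrt{22}$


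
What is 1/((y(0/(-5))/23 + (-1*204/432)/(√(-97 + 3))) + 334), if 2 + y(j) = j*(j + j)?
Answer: 21518991360/7185472050481 - 323748*I*√94/7185472050481 ≈ 0.0029948 - 4.3683e-7*I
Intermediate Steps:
y(j) = -2 + 2*j² (y(j) = -2 + j*(j + j) = -2 + j*(2*j) = -2 + 2*j²)
1/((y(0/(-5))/23 + (-1*204/432)/(√(-97 + 3))) + 334) = 1/(((-2 + 2*(0/(-5))²)/23 + (-1*204/432)/(√(-97 + 3))) + 334) = 1/(((-2 + 2*(0*(-⅕))²)*(1/23) + (-204*1/432)/(√(-94))) + 334) = 1/(((-2 + 2*0²)*(1/23) - 17*(-I*√94/94)/36) + 334) = 1/(((-2 + 2*0)*(1/23) - (-17)*I*√94/3384) + 334) = 1/(((-2 + 0)*(1/23) + 17*I*√94/3384) + 334) = 1/((-2*1/23 + 17*I*√94/3384) + 334) = 1/((-2/23 + 17*I*√94/3384) + 334) = 1/(7680/23 + 17*I*√94/3384)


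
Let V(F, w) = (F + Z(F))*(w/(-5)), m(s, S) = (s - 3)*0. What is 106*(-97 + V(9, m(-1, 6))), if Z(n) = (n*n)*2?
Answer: -10282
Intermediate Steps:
m(s, S) = 0 (m(s, S) = (-3 + s)*0 = 0)
Z(n) = 2*n² (Z(n) = n²*2 = 2*n²)
V(F, w) = -w*(F + 2*F²)/5 (V(F, w) = (F + 2*F²)*(w/(-5)) = (F + 2*F²)*(w*(-⅕)) = (F + 2*F²)*(-w/5) = -w*(F + 2*F²)/5)
106*(-97 + V(9, m(-1, 6))) = 106*(-97 - ⅕*9*0*(1 + 2*9)) = 106*(-97 - ⅕*9*0*(1 + 18)) = 106*(-97 - ⅕*9*0*19) = 106*(-97 + 0) = 106*(-97) = -10282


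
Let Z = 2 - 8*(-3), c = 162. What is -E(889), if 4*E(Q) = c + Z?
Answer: -47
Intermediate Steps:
Z = 26 (Z = 2 + 24 = 26)
E(Q) = 47 (E(Q) = (162 + 26)/4 = (¼)*188 = 47)
-E(889) = -1*47 = -47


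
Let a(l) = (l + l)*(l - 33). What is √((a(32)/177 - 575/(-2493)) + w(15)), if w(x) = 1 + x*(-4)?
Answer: 4*I*√8883842341/49029 ≈ 7.6897*I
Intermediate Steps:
a(l) = 2*l*(-33 + l) (a(l) = (2*l)*(-33 + l) = 2*l*(-33 + l))
w(x) = 1 - 4*x
√((a(32)/177 - 575/(-2493)) + w(15)) = √(((2*32*(-33 + 32))/177 - 575/(-2493)) + (1 - 4*15)) = √(((2*32*(-1))*(1/177) - 575*(-1/2493)) + (1 - 60)) = √((-64*1/177 + 575/2493) - 59) = √((-64/177 + 575/2493) - 59) = √(-19259/147087 - 59) = √(-8697392/147087) = 4*I*√8883842341/49029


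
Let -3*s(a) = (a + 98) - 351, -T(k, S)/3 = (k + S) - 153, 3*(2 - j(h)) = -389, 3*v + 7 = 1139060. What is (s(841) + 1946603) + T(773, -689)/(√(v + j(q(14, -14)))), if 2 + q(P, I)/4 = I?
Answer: 1946407 + 207*√94954/189908 ≈ 1.9464e+6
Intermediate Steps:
v = 1139053/3 (v = -7/3 + (⅓)*1139060 = -7/3 + 1139060/3 = 1139053/3 ≈ 3.7968e+5)
q(P, I) = -8 + 4*I
j(h) = 395/3 (j(h) = 2 - ⅓*(-389) = 2 + 389/3 = 395/3)
T(k, S) = 459 - 3*S - 3*k (T(k, S) = -3*((k + S) - 153) = -3*((S + k) - 153) = -3*(-153 + S + k) = 459 - 3*S - 3*k)
s(a) = 253/3 - a/3 (s(a) = -((a + 98) - 351)/3 = -((98 + a) - 351)/3 = -(-253 + a)/3 = 253/3 - a/3)
(s(841) + 1946603) + T(773, -689)/(√(v + j(q(14, -14)))) = ((253/3 - ⅓*841) + 1946603) + (459 - 3*(-689) - 3*773)/(√(1139053/3 + 395/3)) = ((253/3 - 841/3) + 1946603) + (459 + 2067 - 2319)/(√379816) = (-196 + 1946603) + 207/((2*√94954)) = 1946407 + 207*(√94954/189908) = 1946407 + 207*√94954/189908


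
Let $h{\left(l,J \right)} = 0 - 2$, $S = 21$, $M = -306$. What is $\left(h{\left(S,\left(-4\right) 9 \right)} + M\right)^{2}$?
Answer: $94864$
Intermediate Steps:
$h{\left(l,J \right)} = -2$
$\left(h{\left(S,\left(-4\right) 9 \right)} + M\right)^{2} = \left(-2 - 306\right)^{2} = \left(-308\right)^{2} = 94864$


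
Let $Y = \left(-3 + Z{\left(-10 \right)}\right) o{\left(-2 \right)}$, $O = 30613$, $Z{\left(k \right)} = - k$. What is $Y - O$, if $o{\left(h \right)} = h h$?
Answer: $-30585$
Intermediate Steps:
$o{\left(h \right)} = h^{2}$
$Y = 28$ ($Y = \left(-3 - -10\right) \left(-2\right)^{2} = \left(-3 + 10\right) 4 = 7 \cdot 4 = 28$)
$Y - O = 28 - 30613 = -30585$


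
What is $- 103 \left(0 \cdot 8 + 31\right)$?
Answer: $-3193$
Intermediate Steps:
$- 103 \left(0 \cdot 8 + 31\right) = - 103 \left(0 + 31\right) = \left(-103\right) 31 = -3193$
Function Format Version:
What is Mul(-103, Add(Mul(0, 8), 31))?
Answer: -3193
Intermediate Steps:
Mul(-103, Add(Mul(0, 8), 31)) = Mul(-103, Add(0, 31)) = Mul(-103, 31) = -3193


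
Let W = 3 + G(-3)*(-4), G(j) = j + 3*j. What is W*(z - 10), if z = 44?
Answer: 1734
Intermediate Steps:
G(j) = 4*j
W = 51 (W = 3 + (4*(-3))*(-4) = 3 - 12*(-4) = 3 + 48 = 51)
W*(z - 10) = 51*(44 - 10) = 51*34 = 1734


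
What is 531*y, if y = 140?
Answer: 74340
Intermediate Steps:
531*y = 531*140 = 74340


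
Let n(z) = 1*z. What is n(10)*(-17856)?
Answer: -178560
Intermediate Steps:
n(z) = z
n(10)*(-17856) = 10*(-17856) = -178560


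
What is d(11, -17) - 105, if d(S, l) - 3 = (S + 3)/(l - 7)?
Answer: -1231/12 ≈ -102.58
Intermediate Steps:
d(S, l) = 3 + (3 + S)/(-7 + l) (d(S, l) = 3 + (S + 3)/(l - 7) = 3 + (3 + S)/(-7 + l))
d(11, -17) - 105 = (-18 + 11 + 3*(-17))/(-7 - 17) - 105 = (-18 + 11 - 51)/(-24) - 105 = -1/24*(-58) - 105 = 29/12 - 105 = -1231/12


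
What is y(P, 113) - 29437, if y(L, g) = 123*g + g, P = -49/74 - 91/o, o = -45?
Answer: -15425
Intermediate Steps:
P = 4529/3330 (P = -49/74 - 91/(-45) = -49*1/74 - 91*(-1/45) = -49/74 + 91/45 = 4529/3330 ≈ 1.3601)
y(L, g) = 124*g
y(P, 113) - 29437 = 124*113 - 29437 = 14012 - 29437 = -15425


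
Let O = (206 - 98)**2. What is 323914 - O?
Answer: 312250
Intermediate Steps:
O = 11664 (O = 108**2 = 11664)
323914 - O = 323914 - 1*11664 = 323914 - 11664 = 312250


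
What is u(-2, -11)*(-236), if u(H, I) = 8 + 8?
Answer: -3776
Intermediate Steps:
u(H, I) = 16
u(-2, -11)*(-236) = 16*(-236) = -3776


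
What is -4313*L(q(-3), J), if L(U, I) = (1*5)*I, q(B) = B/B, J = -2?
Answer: 43130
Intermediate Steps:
q(B) = 1
L(U, I) = 5*I
-4313*L(q(-3), J) = -21565*(-2) = -4313*(-10) = 43130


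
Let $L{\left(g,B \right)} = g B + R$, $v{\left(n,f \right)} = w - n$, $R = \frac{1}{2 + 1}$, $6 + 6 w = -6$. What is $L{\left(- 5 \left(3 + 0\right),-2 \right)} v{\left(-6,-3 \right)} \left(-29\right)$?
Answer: $- \frac{10556}{3} \approx -3518.7$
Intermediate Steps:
$w = -2$ ($w = -1 + \frac{1}{6} \left(-6\right) = -1 - 1 = -2$)
$R = \frac{1}{3} \approx 0.33333$
$v{\left(n,f \right)} = -2 - n$
$L{\left(g,B \right)} = \frac{1}{3} + B g$ ($L{\left(g,B \right)} = g B + \frac{1}{3} = B g + \frac{1}{3} = \frac{1}{3} + B g$)
$L{\left(- 5 \left(3 + 0\right),-2 \right)} v{\left(-6,-3 \right)} \left(-29\right) = \left(\frac{1}{3} - 2 \left(- 5 \left(3 + 0\right)\right)\right) \left(-2 - -6\right) \left(-29\right) = \left(\frac{1}{3} - 2 \left(\left(-5\right) 3\right)\right) \left(-2 + 6\right) \left(-29\right) = \left(\frac{1}{3} - -30\right) 4 \left(-29\right) = \left(\frac{1}{3} + 30\right) 4 \left(-29\right) = \frac{91}{3} \cdot 4 \left(-29\right) = \frac{364}{3} \left(-29\right) = - \frac{10556}{3}$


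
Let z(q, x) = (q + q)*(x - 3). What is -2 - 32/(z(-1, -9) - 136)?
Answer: -12/7 ≈ -1.7143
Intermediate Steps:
z(q, x) = 2*q*(-3 + x) (z(q, x) = (2*q)*(-3 + x) = 2*q*(-3 + x))
-2 - 32/(z(-1, -9) - 136) = -2 - 32/(2*(-1)*(-3 - 9) - 136) = -2 - 32/(2*(-1)*(-12) - 136) = -2 - 32/(24 - 136) = -2 - 32/(-112) = -2 - 32*(-1/112) = -2 + 2/7 = -12/7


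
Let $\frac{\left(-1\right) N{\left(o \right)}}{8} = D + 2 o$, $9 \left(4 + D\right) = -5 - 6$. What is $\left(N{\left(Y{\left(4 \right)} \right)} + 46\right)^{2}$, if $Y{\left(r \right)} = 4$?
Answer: $\frac{45796}{81} \approx 565.38$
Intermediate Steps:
$D = - \frac{47}{9}$ ($D = -4 + \frac{-5 - 6}{9} = -4 + \frac{1}{9} \left(-11\right) = -4 - \frac{11}{9} = - \frac{47}{9} \approx -5.2222$)
$N{\left(o \right)} = \frac{376}{9} - 16 o$ ($N{\left(o \right)} = - 8 \left(- \frac{47}{9} + 2 o\right) = \frac{376}{9} - 16 o$)
$\left(N{\left(Y{\left(4 \right)} \right)} + 46\right)^{2} = \left(\left(\frac{376}{9} - 64\right) + 46\right)^{2} = \left(- \frac{200}{9} + 46\right)^{2} = \left(\frac{214}{9}\right)^{2} = \frac{45796}{81}$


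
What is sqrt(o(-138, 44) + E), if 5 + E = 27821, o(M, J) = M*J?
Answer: 12*sqrt(151) ≈ 147.46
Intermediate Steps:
o(M, J) = J*M
E = 27816 (E = -5 + 27821 = 27816)
sqrt(o(-138, 44) + E) = sqrt(44*(-138) + 27816) = sqrt(-6072 + 27816) = sqrt(21744) = 12*sqrt(151)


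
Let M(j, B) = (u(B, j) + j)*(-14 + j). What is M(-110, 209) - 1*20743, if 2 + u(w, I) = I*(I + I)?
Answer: -3007655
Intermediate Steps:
u(w, I) = -2 + 2*I² (u(w, I) = -2 + I*(I + I) = -2 + I*(2*I) = -2 + 2*I²)
M(j, B) = (-14 + j)*(-2 + j + 2*j²) (M(j, B) = ((-2 + 2*j²) + j)*(-14 + j) = (-2 + j + 2*j²)*(-14 + j) = (-14 + j)*(-2 + j + 2*j²))
M(-110, 209) - 1*20743 = (28 - 27*(-110)² - 16*(-110) + 2*(-110)³) - 1*20743 = (28 - 27*12100 + 1760 + 2*(-1331000)) - 20743 = (28 - 326700 + 1760 - 2662000) - 20743 = -2986912 - 20743 = -3007655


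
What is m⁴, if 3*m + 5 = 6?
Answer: 1/81 ≈ 0.012346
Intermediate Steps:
m = ⅓ (m = -5/3 + (⅓)*6 = -5/3 + 2 = ⅓ ≈ 0.33333)
m⁴ = (⅓)⁴ = 1/81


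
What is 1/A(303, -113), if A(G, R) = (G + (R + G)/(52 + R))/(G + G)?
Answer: 36966/18293 ≈ 2.0208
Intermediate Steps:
A(G, R) = (G + (G + R)/(52 + R))/(2*G) (A(G, R) = (G + (G + R)/(52 + R))/((2*G)) = (G + (G + R)/(52 + R))*(1/(2*G)) = (G + (G + R)/(52 + R))/(2*G))
1/A(303, -113) = 1/((½)*(-113 + 53*303 + 303*(-113))/(303*(52 - 113))) = 1/((½)*(1/303)*(-113 + 16059 - 34239)/(-61)) = 1/((½)*(1/303)*(-1/61)*(-18293)) = 1/(18293/36966) = 36966/18293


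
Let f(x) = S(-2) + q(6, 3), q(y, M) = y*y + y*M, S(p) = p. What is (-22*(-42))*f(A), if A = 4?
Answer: 48048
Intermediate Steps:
q(y, M) = y² + M*y
f(x) = 52 (f(x) = -2 + 6*(3 + 6) = -2 + 6*9 = -2 + 54 = 52)
(-22*(-42))*f(A) = -22*(-42)*52 = 924*52 = 48048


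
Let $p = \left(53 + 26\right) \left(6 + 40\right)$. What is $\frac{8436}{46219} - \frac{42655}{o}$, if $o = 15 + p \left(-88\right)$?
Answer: $\frac{4669110217}{14779773163} \approx 0.31591$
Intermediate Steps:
$p = 3634$ ($p = 79 \cdot 46 = 3634$)
$o = -319777$ ($o = 15 + 3634 \left(-88\right) = 15 - 319792 = -319777$)
$\frac{8436}{46219} - \frac{42655}{o} = \frac{8436}{46219} - \frac{42655}{-319777} = 8436 \cdot \frac{1}{46219} - - \frac{42655}{319777} = \frac{8436}{46219} + \frac{42655}{319777} = \frac{4669110217}{14779773163}$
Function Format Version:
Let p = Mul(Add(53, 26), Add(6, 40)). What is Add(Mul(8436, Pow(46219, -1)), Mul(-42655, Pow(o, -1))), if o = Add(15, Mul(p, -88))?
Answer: Rational(4669110217, 14779773163) ≈ 0.31591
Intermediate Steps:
p = 3634 (p = Mul(79, 46) = 3634)
o = -319777 (o = Add(15, Mul(3634, -88)) = Add(15, -319792) = -319777)
Add(Mul(8436, Pow(46219, -1)), Mul(-42655, Pow(o, -1))) = Add(Mul(8436, Pow(46219, -1)), Mul(-42655, Pow(-319777, -1))) = Add(Mul(8436, Rational(1, 46219)), Mul(-42655, Rational(-1, 319777))) = Add(Rational(8436, 46219), Rational(42655, 319777)) = Rational(4669110217, 14779773163)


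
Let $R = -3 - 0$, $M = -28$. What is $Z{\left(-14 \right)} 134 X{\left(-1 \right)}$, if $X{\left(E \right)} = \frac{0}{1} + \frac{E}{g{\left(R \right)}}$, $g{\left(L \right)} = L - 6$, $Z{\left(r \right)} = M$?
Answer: $- \frac{3752}{9} \approx -416.89$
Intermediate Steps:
$Z{\left(r \right)} = -28$
$R = -3$ ($R = -3 + 0 = -3$)
$g{\left(L \right)} = -6 + L$ ($g{\left(L \right)} = L - 6 = -6 + L$)
$X{\left(E \right)} = - \frac{E}{9}$ ($X{\left(E \right)} = \frac{0}{1} + \frac{E}{-6 - 3} = 0 \cdot 1 + \frac{E}{-9} = 0 + E \left(- \frac{1}{9}\right) = 0 - \frac{E}{9} = - \frac{E}{9}$)
$Z{\left(-14 \right)} 134 X{\left(-1 \right)} = \left(-28\right) 134 \left(\left(- \frac{1}{9}\right) \left(-1\right)\right) = \left(-3752\right) \frac{1}{9} = - \frac{3752}{9}$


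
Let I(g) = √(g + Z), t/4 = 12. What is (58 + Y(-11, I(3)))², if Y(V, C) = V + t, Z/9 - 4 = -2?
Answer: 9025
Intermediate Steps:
Z = 18 (Z = 36 + 9*(-2) = 36 - 18 = 18)
t = 48 (t = 4*12 = 48)
I(g) = √(18 + g) (I(g) = √(g + 18) = √(18 + g))
Y(V, C) = 48 + V (Y(V, C) = V + 48 = 48 + V)
(58 + Y(-11, I(3)))² = (58 + (48 - 11))² = (58 + 37)² = 95² = 9025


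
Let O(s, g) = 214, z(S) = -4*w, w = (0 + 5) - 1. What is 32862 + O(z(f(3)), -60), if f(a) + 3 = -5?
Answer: 33076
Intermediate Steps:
w = 4 (w = 5 - 1 = 4)
f(a) = -8 (f(a) = -3 - 5 = -8)
z(S) = -16 (z(S) = -4*4 = -16)
32862 + O(z(f(3)), -60) = 32862 + 214 = 33076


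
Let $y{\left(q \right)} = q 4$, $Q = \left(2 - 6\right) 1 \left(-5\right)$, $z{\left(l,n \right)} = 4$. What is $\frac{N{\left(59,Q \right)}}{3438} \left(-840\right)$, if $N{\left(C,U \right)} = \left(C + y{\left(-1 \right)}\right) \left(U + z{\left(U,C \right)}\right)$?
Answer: $- \frac{61600}{191} \approx -322.51$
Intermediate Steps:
$Q = 20$ ($Q = \left(2 - 6\right) 1 \left(-5\right) = \left(-4\right) 1 \left(-5\right) = \left(-4\right) \left(-5\right) = 20$)
$y{\left(q \right)} = 4 q$
$N{\left(C,U \right)} = \left(-4 + C\right) \left(4 + U\right)$ ($N{\left(C,U \right)} = \left(C + 4 \left(-1\right)\right) \left(U + 4\right) = \left(C - 4\right) \left(4 + U\right) = \left(-4 + C\right) \left(4 + U\right)$)
$\frac{N{\left(59,Q \right)}}{3438} \left(-840\right) = \frac{-16 - 80 + 4 \cdot 59 + 59 \cdot 20}{3438} \left(-840\right) = \left(-16 - 80 + 236 + 1180\right) \frac{1}{3438} \left(-840\right) = 1320 \cdot \frac{1}{3438} \left(-840\right) = \frac{220}{573} \left(-840\right) = - \frac{61600}{191}$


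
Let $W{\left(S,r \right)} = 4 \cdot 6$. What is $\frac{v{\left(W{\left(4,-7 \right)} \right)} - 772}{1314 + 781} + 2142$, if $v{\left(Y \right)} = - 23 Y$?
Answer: $\frac{4486166}{2095} \approx 2141.4$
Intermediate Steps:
$W{\left(S,r \right)} = 24$
$\frac{v{\left(W{\left(4,-7 \right)} \right)} - 772}{1314 + 781} + 2142 = \frac{\left(-23\right) 24 - 772}{1314 + 781} + 2142 = \frac{-552 - 772}{2095} + 2142 = \left(-1324\right) \frac{1}{2095} + 2142 = - \frac{1324}{2095} + 2142 = \frac{4486166}{2095}$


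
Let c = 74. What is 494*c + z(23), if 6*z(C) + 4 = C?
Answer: 219355/6 ≈ 36559.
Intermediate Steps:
z(C) = -⅔ + C/6
494*c + z(23) = 494*74 + (-⅔ + (⅙)*23) = 36556 + (-⅔ + 23/6) = 36556 + 19/6 = 219355/6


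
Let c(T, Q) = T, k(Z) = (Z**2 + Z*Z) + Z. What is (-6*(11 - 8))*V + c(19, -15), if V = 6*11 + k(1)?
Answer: -1223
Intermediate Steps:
k(Z) = Z + 2*Z**2 (k(Z) = (Z**2 + Z**2) + Z = 2*Z**2 + Z = Z + 2*Z**2)
V = 69 (V = 6*11 + 1*(1 + 2*1) = 66 + 1*(1 + 2) = 66 + 1*3 = 66 + 3 = 69)
(-6*(11 - 8))*V + c(19, -15) = -6*(11 - 8)*69 + 19 = -6*3*69 + 19 = -18*69 + 19 = -1242 + 19 = -1223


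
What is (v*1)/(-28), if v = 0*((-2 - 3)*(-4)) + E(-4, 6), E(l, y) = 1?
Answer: -1/28 ≈ -0.035714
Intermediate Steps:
v = 1 (v = 0*((-2 - 3)*(-4)) + 1 = 0*(-5*(-4)) + 1 = 0*20 + 1 = 0 + 1 = 1)
(v*1)/(-28) = (1*1)/(-28) = 1*(-1/28) = -1/28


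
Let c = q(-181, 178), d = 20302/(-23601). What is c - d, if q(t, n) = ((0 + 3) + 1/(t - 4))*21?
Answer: 278329904/4366185 ≈ 63.747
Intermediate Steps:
q(t, n) = 63 + 21/(-4 + t) (q(t, n) = (3 + 1/(-4 + t))*21 = 63 + 21/(-4 + t))
d = -20302/23601 (d = 20302*(-1/23601) = -20302/23601 ≈ -0.86022)
c = 11634/185 (c = 21*(-11 + 3*(-181))/(-4 - 181) = 21*(-11 - 543)/(-185) = 21*(-1/185)*(-554) = 11634/185 ≈ 62.886)
c - d = 11634/185 - 1*(-20302/23601) = 11634/185 + 20302/23601 = 278329904/4366185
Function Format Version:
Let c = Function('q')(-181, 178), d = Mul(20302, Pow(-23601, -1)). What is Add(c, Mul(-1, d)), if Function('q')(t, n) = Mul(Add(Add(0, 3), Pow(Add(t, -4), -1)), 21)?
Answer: Rational(278329904, 4366185) ≈ 63.747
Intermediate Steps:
Function('q')(t, n) = Add(63, Mul(21, Pow(Add(-4, t), -1))) (Function('q')(t, n) = Mul(Add(3, Pow(Add(-4, t), -1)), 21) = Add(63, Mul(21, Pow(Add(-4, t), -1))))
d = Rational(-20302, 23601) (d = Mul(20302, Rational(-1, 23601)) = Rational(-20302, 23601) ≈ -0.86022)
c = Rational(11634, 185) (c = Mul(21, Pow(Add(-4, -181), -1), Add(-11, Mul(3, -181))) = Mul(21, Pow(-185, -1), Add(-11, -543)) = Mul(21, Rational(-1, 185), -554) = Rational(11634, 185) ≈ 62.886)
Add(c, Mul(-1, d)) = Add(Rational(11634, 185), Mul(-1, Rational(-20302, 23601))) = Add(Rational(11634, 185), Rational(20302, 23601)) = Rational(278329904, 4366185)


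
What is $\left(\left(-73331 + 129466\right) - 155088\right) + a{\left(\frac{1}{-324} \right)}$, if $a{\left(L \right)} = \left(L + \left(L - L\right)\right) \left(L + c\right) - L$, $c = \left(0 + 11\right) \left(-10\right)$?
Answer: $- \frac{10387654163}{104976} \approx -98953.0$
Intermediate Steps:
$c = -110$ ($c = 11 \left(-10\right) = -110$)
$a{\left(L \right)} = - L + L \left(-110 + L\right)$ ($a{\left(L \right)} = \left(L + \left(L - L\right)\right) \left(L - 110\right) - L = \left(L + 0\right) \left(-110 + L\right) - L = L \left(-110 + L\right) - L = - L + L \left(-110 + L\right)$)
$\left(\left(-73331 + 129466\right) - 155088\right) + a{\left(\frac{1}{-324} \right)} = \left(\left(-73331 + 129466\right) - 155088\right) + \frac{-111 + \frac{1}{-324}}{-324} = \left(56135 - 155088\right) - \frac{-111 - \frac{1}{324}}{324} = -98953 - - \frac{35965}{104976} = -98953 + \frac{35965}{104976} = - \frac{10387654163}{104976}$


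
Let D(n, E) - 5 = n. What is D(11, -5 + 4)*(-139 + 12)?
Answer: -2032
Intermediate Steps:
D(n, E) = 5 + n
D(11, -5 + 4)*(-139 + 12) = (5 + 11)*(-139 + 12) = 16*(-127) = -2032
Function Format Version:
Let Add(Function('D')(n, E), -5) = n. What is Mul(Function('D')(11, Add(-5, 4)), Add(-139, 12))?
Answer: -2032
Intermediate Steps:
Function('D')(n, E) = Add(5, n)
Mul(Function('D')(11, Add(-5, 4)), Add(-139, 12)) = Mul(Add(5, 11), Add(-139, 12)) = Mul(16, -127) = -2032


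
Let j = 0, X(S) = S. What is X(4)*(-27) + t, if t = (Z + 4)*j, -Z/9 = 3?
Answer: -108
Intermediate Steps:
Z = -27 (Z = -9*3 = -27)
t = 0 (t = (-27 + 4)*0 = -23*0 = 0)
X(4)*(-27) + t = 4*(-27) + 0 = -108 + 0 = -108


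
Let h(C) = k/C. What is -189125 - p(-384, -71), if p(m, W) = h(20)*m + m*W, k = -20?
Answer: -216773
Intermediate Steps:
h(C) = -20/C
p(m, W) = -m + W*m (p(m, W) = (-20/20)*m + m*W = (-20*1/20)*m + W*m = -m + W*m)
-189125 - p(-384, -71) = -189125 - (-384)*(-1 - 71) = -189125 - (-384)*(-72) = -189125 - 1*27648 = -189125 - 27648 = -216773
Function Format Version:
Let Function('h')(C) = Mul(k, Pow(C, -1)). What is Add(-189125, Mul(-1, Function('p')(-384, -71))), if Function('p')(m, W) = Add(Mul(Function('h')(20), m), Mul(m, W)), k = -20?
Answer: -216773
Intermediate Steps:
Function('h')(C) = Mul(-20, Pow(C, -1))
Function('p')(m, W) = Add(Mul(-1, m), Mul(W, m)) (Function('p')(m, W) = Add(Mul(Mul(-20, Pow(20, -1)), m), Mul(m, W)) = Add(Mul(Mul(-20, Rational(1, 20)), m), Mul(W, m)) = Add(Mul(-1, m), Mul(W, m)))
Add(-189125, Mul(-1, Function('p')(-384, -71))) = Add(-189125, Mul(-1, Mul(-384, Add(-1, -71)))) = Add(-189125, Mul(-1, Mul(-384, -72))) = Add(-189125, Mul(-1, 27648)) = Add(-189125, -27648) = -216773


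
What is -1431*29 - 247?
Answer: -41746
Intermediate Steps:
-1431*29 - 247 = -41499 - 247 = -41746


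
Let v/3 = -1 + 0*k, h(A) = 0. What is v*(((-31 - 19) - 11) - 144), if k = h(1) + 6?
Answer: 615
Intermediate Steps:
k = 6 (k = 0 + 6 = 6)
v = -3 (v = 3*(-1 + 0*6) = 3*(-1 + 0) = 3*(-1) = -3)
v*(((-31 - 19) - 11) - 144) = -3*(((-31 - 19) - 11) - 144) = -3*((-50 - 11) - 144) = -3*(-61 - 144) = -3*(-205) = 615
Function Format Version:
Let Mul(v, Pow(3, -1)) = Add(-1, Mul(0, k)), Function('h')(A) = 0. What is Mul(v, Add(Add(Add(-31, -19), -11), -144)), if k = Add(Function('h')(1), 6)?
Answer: 615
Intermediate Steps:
k = 6 (k = Add(0, 6) = 6)
v = -3 (v = Mul(3, Add(-1, Mul(0, 6))) = Mul(3, Add(-1, 0)) = Mul(3, -1) = -3)
Mul(v, Add(Add(Add(-31, -19), -11), -144)) = Mul(-3, Add(Add(Add(-31, -19), -11), -144)) = Mul(-3, Add(Add(-50, -11), -144)) = Mul(-3, Add(-61, -144)) = Mul(-3, -205) = 615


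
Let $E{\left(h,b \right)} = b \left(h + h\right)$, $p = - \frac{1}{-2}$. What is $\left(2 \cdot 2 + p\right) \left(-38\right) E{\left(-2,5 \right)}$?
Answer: $3420$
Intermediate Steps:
$p = \frac{1}{2}$ ($p = \left(-1\right) \left(- \frac{1}{2}\right) = \frac{1}{2} \approx 0.5$)
$E{\left(h,b \right)} = 2 b h$ ($E{\left(h,b \right)} = b 2 h = 2 b h$)
$\left(2 \cdot 2 + p\right) \left(-38\right) E{\left(-2,5 \right)} = \left(2 \cdot 2 + \frac{1}{2}\right) \left(-38\right) 2 \cdot 5 \left(-2\right) = \left(4 + \frac{1}{2}\right) \left(-38\right) \left(-20\right) = \frac{9}{2} \left(-38\right) \left(-20\right) = \left(-171\right) \left(-20\right) = 3420$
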